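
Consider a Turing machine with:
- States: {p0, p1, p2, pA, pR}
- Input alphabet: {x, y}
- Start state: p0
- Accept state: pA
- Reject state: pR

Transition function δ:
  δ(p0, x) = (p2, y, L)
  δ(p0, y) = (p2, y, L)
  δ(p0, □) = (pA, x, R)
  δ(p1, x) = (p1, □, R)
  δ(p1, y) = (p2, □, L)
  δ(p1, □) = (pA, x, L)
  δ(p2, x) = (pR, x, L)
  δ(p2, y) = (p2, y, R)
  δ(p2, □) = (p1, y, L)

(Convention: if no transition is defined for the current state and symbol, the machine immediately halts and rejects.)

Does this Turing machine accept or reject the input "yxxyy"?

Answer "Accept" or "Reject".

Execution trace:
Initial: [p0]yxxyy
Step 1: δ(p0, y) = (p2, y, L) → [p2]□yxxyy
Step 2: δ(p2, □) = (p1, y, L) → [p1]□yyxxyy
Step 3: δ(p1, □) = (pA, x, L) → [pA]□xyyxxyy

The machine reaches the accept state pA and halts.

Answer: Accept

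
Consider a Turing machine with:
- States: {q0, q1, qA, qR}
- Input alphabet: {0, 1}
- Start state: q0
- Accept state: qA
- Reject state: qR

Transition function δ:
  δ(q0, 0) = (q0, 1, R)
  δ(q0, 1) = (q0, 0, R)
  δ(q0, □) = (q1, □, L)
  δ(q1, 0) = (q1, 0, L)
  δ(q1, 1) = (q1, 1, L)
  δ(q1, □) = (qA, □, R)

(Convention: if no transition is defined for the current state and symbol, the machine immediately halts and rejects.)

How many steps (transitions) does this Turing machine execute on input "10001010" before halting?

Execution trace:
Initial: [q0]10001010
Step 1: δ(q0, 1) = (q0, 0, R) → 0[q0]0001010
Step 2: δ(q0, 0) = (q0, 1, R) → 01[q0]001010
Step 3: δ(q0, 0) = (q0, 1, R) → 011[q0]01010
Step 4: δ(q0, 0) = (q0, 1, R) → 0111[q0]1010
Step 5: δ(q0, 1) = (q0, 0, R) → 01110[q0]010
Step 6: δ(q0, 0) = (q0, 1, R) → 011101[q0]10
Step 7: δ(q0, 1) = (q0, 0, R) → 0111010[q0]0
Step 8: δ(q0, 0) = (q0, 1, R) → 01110101[q0]□
Step 9: δ(q0, □) = (q1, □, L) → 0111010[q1]1□
Step 10: δ(q1, 1) = (q1, 1, L) → 011101[q1]01□
Step 11: δ(q1, 0) = (q1, 0, L) → 01110[q1]101□
Step 12: δ(q1, 1) = (q1, 1, L) → 0111[q1]0101□
Step 13: δ(q1, 0) = (q1, 0, L) → 011[q1]10101□
Step 14: δ(q1, 1) = (q1, 1, L) → 01[q1]110101□
Step 15: δ(q1, 1) = (q1, 1, L) → 0[q1]1110101□
Step 16: δ(q1, 1) = (q1, 1, L) → [q1]01110101□
Step 17: δ(q1, 0) = (q1, 0, L) → [q1]□01110101□
Step 18: δ(q1, □) = (qA, □, R) → □[qA]01110101□

The machine reaches the accept state qA and halts.

The machine executed 18 steps before halting.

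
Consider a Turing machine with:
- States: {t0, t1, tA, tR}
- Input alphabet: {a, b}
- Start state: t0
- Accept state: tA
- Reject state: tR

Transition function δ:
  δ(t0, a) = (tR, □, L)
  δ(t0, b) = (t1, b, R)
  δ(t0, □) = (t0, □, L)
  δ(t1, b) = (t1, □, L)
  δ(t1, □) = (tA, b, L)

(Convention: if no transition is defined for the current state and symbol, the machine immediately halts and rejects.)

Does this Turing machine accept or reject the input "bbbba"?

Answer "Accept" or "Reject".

Execution trace:
Initial: [t0]bbbba
Step 1: δ(t0, b) = (t1, b, R) → b[t1]bbba
Step 2: δ(t1, b) = (t1, □, L) → [t1]b□bba
Step 3: δ(t1, b) = (t1, □, L) → [t1]□□□bba
Step 4: δ(t1, □) = (tA, b, L) → [tA]□b□□bba

The machine reaches the accept state tA and halts.

Answer: Accept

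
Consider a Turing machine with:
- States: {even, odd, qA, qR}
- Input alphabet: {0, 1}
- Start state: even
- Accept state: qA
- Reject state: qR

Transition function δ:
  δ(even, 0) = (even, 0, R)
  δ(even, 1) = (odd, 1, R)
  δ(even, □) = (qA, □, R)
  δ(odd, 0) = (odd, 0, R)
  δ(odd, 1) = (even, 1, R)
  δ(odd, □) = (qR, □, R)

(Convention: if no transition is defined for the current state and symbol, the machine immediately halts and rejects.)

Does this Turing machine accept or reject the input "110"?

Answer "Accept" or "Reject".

Execution trace:
Initial: [even]110
Step 1: δ(even, 1) = (odd, 1, R) → 1[odd]10
Step 2: δ(odd, 1) = (even, 1, R) → 11[even]0
Step 3: δ(even, 0) = (even, 0, R) → 110[even]□
Step 4: δ(even, □) = (qA, □, R) → 110□[qA]□

The machine reaches the accept state qA and halts.

Answer: Accept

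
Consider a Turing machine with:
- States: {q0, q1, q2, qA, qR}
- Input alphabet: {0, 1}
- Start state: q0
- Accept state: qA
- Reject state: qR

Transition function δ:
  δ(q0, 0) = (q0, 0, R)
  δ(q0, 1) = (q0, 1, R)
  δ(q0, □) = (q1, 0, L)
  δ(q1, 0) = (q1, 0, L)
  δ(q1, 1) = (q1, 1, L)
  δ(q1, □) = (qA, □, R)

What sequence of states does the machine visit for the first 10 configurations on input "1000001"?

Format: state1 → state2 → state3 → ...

Execution trace:
Initial: [q0]1000001
Step 1: δ(q0, 1) = (q0, 1, R) → 1[q0]000001
Step 2: δ(q0, 0) = (q0, 0, R) → 10[q0]00001
Step 3: δ(q0, 0) = (q0, 0, R) → 100[q0]0001
Step 4: δ(q0, 0) = (q0, 0, R) → 1000[q0]001
Step 5: δ(q0, 0) = (q0, 0, R) → 10000[q0]01
Step 6: δ(q0, 0) = (q0, 0, R) → 100000[q0]1
Step 7: δ(q0, 1) = (q0, 1, R) → 1000001[q0]□
Step 8: δ(q0, □) = (q1, 0, L) → 100000[q1]10
Step 9: δ(q1, 1) = (q1, 1, L) → 10000[q1]010

State sequence: q0 → q0 → q0 → q0 → q0 → q0 → q0 → q0 → q1 → q1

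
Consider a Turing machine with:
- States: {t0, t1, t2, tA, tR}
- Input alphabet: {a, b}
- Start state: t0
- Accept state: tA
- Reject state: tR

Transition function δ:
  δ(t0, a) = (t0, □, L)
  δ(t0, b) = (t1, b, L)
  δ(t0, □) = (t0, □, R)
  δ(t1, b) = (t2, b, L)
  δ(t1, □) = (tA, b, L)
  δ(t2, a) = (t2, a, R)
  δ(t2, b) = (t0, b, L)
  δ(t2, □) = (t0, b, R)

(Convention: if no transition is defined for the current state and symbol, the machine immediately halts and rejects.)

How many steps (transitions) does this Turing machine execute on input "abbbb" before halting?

Execution trace:
Initial: [t0]abbbb
Step 1: δ(t0, a) = (t0, □, L) → [t0]□□bbbb
Step 2: δ(t0, □) = (t0, □, R) → □[t0]□bbbb
Step 3: δ(t0, □) = (t0, □, R) → □□[t0]bbbb
Step 4: δ(t0, b) = (t1, b, L) → □[t1]□bbbb
Step 5: δ(t1, □) = (tA, b, L) → [tA]□bbbbb

The machine reaches the accept state tA and halts.

The machine executed 5 steps before halting.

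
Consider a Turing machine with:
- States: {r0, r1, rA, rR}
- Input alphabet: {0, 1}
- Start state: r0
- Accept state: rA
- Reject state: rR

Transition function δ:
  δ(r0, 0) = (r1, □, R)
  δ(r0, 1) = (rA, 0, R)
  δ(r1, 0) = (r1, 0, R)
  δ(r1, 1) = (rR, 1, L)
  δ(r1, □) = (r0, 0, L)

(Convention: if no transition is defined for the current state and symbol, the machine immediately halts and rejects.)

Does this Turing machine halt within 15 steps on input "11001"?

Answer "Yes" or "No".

Execution trace:
Initial: [r0]11001
Step 1: δ(r0, 1) = (rA, 0, R) → 0[rA]1001

The machine reaches the accept state rA and halts.
The machine halted after 1 step (within the 15-step bound).

Answer: Yes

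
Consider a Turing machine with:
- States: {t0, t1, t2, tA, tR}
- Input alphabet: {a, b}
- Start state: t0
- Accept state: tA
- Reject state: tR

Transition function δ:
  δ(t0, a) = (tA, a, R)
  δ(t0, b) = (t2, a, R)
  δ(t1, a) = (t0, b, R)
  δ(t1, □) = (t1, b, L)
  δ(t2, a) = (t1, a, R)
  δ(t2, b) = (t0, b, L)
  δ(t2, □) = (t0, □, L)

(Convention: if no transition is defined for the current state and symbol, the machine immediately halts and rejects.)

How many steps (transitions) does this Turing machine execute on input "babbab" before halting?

Execution trace:
Initial: [t0]babbab
Step 1: δ(t0, b) = (t2, a, R) → a[t2]abbab
Step 2: δ(t2, a) = (t1, a, R) → aa[t1]bbab

No transition is defined for δ(t1, b). By convention the machine halts and rejects.

The machine executed 2 steps before halting.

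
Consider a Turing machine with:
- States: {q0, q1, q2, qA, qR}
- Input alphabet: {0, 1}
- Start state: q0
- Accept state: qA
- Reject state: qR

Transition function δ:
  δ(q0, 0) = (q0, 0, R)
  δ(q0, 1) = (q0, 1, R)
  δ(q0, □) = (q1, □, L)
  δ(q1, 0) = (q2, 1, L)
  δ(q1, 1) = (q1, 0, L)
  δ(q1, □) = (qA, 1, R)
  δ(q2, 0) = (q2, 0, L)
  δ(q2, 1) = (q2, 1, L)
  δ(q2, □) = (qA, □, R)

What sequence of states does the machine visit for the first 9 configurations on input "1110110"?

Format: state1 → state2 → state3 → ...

Execution trace:
Initial: [q0]1110110
Step 1: δ(q0, 1) = (q0, 1, R) → 1[q0]110110
Step 2: δ(q0, 1) = (q0, 1, R) → 11[q0]10110
Step 3: δ(q0, 1) = (q0, 1, R) → 111[q0]0110
Step 4: δ(q0, 0) = (q0, 0, R) → 1110[q0]110
Step 5: δ(q0, 1) = (q0, 1, R) → 11101[q0]10
Step 6: δ(q0, 1) = (q0, 1, R) → 111011[q0]0
Step 7: δ(q0, 0) = (q0, 0, R) → 1110110[q0]□
Step 8: δ(q0, □) = (q1, □, L) → 111011[q1]0□

State sequence: q0 → q0 → q0 → q0 → q0 → q0 → q0 → q0 → q1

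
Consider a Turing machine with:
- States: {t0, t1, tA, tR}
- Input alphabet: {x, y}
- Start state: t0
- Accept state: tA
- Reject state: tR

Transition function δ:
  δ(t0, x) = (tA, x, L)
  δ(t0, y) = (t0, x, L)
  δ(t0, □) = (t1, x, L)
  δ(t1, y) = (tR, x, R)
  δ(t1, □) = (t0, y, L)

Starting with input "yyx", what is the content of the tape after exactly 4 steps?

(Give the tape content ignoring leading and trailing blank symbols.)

Execution trace:
Initial: [t0]yyx
Step 1: δ(t0, y) = (t0, x, L) → [t0]□xyx
Step 2: δ(t0, □) = (t1, x, L) → [t1]□xxyx
Step 3: δ(t1, □) = (t0, y, L) → [t0]□yxxyx
Step 4: δ(t0, □) = (t1, x, L) → [t1]□xyxxyx

After 4 steps, the tape (ignoring leading/trailing blanks) is: xyxxyx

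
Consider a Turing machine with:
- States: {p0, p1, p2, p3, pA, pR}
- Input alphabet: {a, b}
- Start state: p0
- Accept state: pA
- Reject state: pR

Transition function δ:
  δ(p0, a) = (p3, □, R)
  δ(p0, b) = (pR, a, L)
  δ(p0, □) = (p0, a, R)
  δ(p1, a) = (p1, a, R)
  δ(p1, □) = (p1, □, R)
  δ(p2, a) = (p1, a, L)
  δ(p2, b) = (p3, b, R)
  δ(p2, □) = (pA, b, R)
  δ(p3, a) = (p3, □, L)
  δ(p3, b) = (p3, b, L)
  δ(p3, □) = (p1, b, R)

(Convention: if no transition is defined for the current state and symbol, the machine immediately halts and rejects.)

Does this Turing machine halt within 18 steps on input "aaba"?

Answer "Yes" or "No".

Execution trace:
Initial: [p0]aaba
Step 1: δ(p0, a) = (p3, □, R) → □[p3]aba
Step 2: δ(p3, a) = (p3, □, L) → [p3]□□ba
Step 3: δ(p3, □) = (p1, b, R) → b[p1]□ba
Step 4: δ(p1, □) = (p1, □, R) → b□[p1]ba

No transition is defined for δ(p1, b). By convention the machine halts and rejects.
The machine halted after 4 steps (within the 18-step bound).

Answer: Yes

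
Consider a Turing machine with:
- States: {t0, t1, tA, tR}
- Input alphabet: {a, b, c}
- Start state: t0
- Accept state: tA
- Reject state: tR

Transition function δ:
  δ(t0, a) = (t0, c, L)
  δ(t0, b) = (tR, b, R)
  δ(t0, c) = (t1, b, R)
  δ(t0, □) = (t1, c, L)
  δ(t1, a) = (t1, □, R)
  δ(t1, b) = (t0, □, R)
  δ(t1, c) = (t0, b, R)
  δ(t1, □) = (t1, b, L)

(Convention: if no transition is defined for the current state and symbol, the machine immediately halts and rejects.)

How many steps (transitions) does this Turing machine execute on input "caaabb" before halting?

Execution trace:
Initial: [t0]caaabb
Step 1: δ(t0, c) = (t1, b, R) → b[t1]aaabb
Step 2: δ(t1, a) = (t1, □, R) → b□[t1]aabb
Step 3: δ(t1, a) = (t1, □, R) → b□□[t1]abb
Step 4: δ(t1, a) = (t1, □, R) → b□□□[t1]bb
Step 5: δ(t1, b) = (t0, □, R) → b□□□□[t0]b
Step 6: δ(t0, b) = (tR, b, R) → b□□□□b[tR]□

The machine reaches the reject state tR and halts.

The machine executed 6 steps before halting.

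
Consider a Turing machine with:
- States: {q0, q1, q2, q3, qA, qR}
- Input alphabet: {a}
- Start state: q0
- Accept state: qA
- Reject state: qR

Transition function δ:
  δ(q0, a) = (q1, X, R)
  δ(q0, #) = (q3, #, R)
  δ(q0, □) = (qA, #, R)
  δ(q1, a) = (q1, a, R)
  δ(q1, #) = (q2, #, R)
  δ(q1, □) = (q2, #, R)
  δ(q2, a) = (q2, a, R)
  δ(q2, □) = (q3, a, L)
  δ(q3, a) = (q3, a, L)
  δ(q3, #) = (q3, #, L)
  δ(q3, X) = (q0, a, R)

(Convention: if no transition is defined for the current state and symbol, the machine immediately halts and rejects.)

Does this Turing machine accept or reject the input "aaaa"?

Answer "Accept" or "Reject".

Execution trace:
Initial: [q0]aaaa
Step 1: δ(q0, a) = (q1, X, R) → X[q1]aaa
Step 2: δ(q1, a) = (q1, a, R) → Xa[q1]aa
Step 3: δ(q1, a) = (q1, a, R) → Xaa[q1]a
Step 4: δ(q1, a) = (q1, a, R) → Xaaa[q1]□
Step 5: δ(q1, □) = (q2, #, R) → Xaaa#[q2]□
Step 6: δ(q2, □) = (q3, a, L) → Xaaa[q3]#a
Step 7: δ(q3, #) = (q3, #, L) → Xaa[q3]a#a
Step 8: δ(q3, a) = (q3, a, L) → Xa[q3]aa#a
Step 9: δ(q3, a) = (q3, a, L) → X[q3]aaa#a
Step 10: δ(q3, a) = (q3, a, L) → [q3]Xaaa#a
Step 11: δ(q3, X) = (q0, a, R) → a[q0]aaa#a
Step 12: δ(q0, a) = (q1, X, R) → aX[q1]aa#a
Step 13: δ(q1, a) = (q1, a, R) → aXa[q1]a#a
Step 14: δ(q1, a) = (q1, a, R) → aXaa[q1]#a
Step 15: δ(q1, #) = (q2, #, R) → aXaa#[q2]a
Step 16: δ(q2, a) = (q2, a, R) → aXaa#a[q2]□
Step 17: δ(q2, □) = (q3, a, L) → aXaa#[q3]aa
Step 18: δ(q3, a) = (q3, a, L) → aXaa[q3]#aa
Step 19: δ(q3, #) = (q3, #, L) → aXa[q3]a#aa
Step 20: δ(q3, a) = (q3, a, L) → aX[q3]aa#aa
Step 21: δ(q3, a) = (q3, a, L) → a[q3]Xaa#aa
Step 22: δ(q3, X) = (q0, a, R) → aa[q0]aa#aa
Step 23: δ(q0, a) = (q1, X, R) → aaX[q1]a#aa
Step 24: δ(q1, a) = (q1, a, R) → aaXa[q1]#aa
Step 25: δ(q1, #) = (q2, #, R) → aaXa#[q2]aa
Step 26: δ(q2, a) = (q2, a, R) → aaXa#a[q2]a
Step 27: δ(q2, a) = (q2, a, R) → aaXa#aa[q2]□
Step 28: δ(q2, □) = (q3, a, L) → aaXa#a[q3]aa
Step 29: δ(q3, a) = (q3, a, L) → aaXa#[q3]aaa
Step 30: δ(q3, a) = (q3, a, L) → aaXa[q3]#aaa
Step 31: δ(q3, #) = (q3, #, L) → aaX[q3]a#aaa
Step 32: δ(q3, a) = (q3, a, L) → aa[q3]Xa#aaa
Step 33: δ(q3, X) = (q0, a, R) → aaa[q0]a#aaa
Step 34: δ(q0, a) = (q1, X, R) → aaaX[q1]#aaa
Step 35: δ(q1, #) = (q2, #, R) → aaaX#[q2]aaa
Step 36: δ(q2, a) = (q2, a, R) → aaaX#a[q2]aa
Step 37: δ(q2, a) = (q2, a, R) → aaaX#aa[q2]a
Step 38: δ(q2, a) = (q2, a, R) → aaaX#aaa[q2]□
Step 39: δ(q2, □) = (q3, a, L) → aaaX#aa[q3]aa
Step 40: δ(q3, a) = (q3, a, L) → aaaX#a[q3]aaa
Step 41: δ(q3, a) = (q3, a, L) → aaaX#[q3]aaaa
Step 42: δ(q3, a) = (q3, a, L) → aaaX[q3]#aaaa
Step 43: δ(q3, #) = (q3, #, L) → aaa[q3]X#aaaa
Step 44: δ(q3, X) = (q0, a, R) → aaaa[q0]#aaaa
Step 45: δ(q0, #) = (q3, #, R) → aaaa#[q3]aaaa
Step 46: δ(q3, a) = (q3, a, L) → aaaa[q3]#aaaa
Step 47: δ(q3, #) = (q3, #, L) → aaa[q3]a#aaaa
Step 48: δ(q3, a) = (q3, a, L) → aa[q3]aa#aaaa
Step 49: δ(q3, a) = (q3, a, L) → a[q3]aaa#aaaa
Step 50: δ(q3, a) = (q3, a, L) → [q3]aaaa#aaaa
Step 51: δ(q3, a) = (q3, a, L) → [q3]□aaaa#aaaa

No transition is defined for δ(q3, □). By convention the machine halts and rejects.

Answer: Reject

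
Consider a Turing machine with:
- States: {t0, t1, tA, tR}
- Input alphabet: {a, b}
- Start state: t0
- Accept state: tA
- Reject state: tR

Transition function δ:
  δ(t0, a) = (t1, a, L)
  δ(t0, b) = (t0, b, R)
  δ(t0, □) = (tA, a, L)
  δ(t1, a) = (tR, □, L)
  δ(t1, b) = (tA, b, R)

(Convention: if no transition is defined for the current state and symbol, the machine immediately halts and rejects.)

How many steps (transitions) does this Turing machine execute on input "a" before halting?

Execution trace:
Initial: [t0]a
Step 1: δ(t0, a) = (t1, a, L) → [t1]□a

No transition is defined for δ(t1, □). By convention the machine halts and rejects.

The machine executed 1 step before halting.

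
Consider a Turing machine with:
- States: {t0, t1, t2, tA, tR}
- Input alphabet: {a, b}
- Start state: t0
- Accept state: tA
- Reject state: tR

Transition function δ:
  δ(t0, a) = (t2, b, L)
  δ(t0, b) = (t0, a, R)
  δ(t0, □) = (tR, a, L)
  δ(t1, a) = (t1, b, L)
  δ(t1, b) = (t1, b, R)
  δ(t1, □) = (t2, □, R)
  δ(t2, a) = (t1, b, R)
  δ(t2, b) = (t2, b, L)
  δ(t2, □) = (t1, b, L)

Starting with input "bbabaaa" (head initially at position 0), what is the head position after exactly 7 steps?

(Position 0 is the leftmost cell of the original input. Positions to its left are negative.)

Execution trace (head position shown):
Step 0: [t0]bbabaaa  (head at position 0)
Step 1: move right → a[t0]babaaa  (head at position 1)
Step 2: move right → aa[t0]abaaa  (head at position 2)
Step 3: move left → a[t2]abbaaa  (head at position 1)
Step 4: move right → ab[t1]bbaaa  (head at position 2)
Step 5: move right → abb[t1]baaa  (head at position 3)
Step 6: move right → abbb[t1]aaa  (head at position 4)
Step 7: move left → abb[t1]bbaa  (head at position 3)

After 7 steps, the head is at position 3.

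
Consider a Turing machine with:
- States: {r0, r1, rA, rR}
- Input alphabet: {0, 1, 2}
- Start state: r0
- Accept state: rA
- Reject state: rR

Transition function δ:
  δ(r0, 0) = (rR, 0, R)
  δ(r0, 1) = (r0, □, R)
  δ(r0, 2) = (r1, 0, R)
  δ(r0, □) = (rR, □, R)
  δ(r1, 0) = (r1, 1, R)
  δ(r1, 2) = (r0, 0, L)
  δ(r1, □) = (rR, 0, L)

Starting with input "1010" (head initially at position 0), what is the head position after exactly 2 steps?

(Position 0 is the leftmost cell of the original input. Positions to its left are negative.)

Execution trace (head position shown):
Step 0: [r0]1010  (head at position 0)
Step 1: move right → □[r0]010  (head at position 1)
Step 2: move right → □0[rR]10  (head at position 2)

After 2 steps, the head is at position 2.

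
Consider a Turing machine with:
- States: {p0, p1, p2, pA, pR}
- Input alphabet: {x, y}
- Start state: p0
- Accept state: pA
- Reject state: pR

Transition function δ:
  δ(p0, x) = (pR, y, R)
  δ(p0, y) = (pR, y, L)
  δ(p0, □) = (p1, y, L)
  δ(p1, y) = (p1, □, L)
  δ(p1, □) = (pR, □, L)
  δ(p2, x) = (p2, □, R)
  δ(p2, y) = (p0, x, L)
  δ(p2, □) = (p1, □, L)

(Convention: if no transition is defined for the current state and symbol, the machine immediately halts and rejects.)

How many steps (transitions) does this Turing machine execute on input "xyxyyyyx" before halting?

Execution trace:
Initial: [p0]xyxyyyyx
Step 1: δ(p0, x) = (pR, y, R) → y[pR]yxyyyyx

The machine reaches the reject state pR and halts.

The machine executed 1 step before halting.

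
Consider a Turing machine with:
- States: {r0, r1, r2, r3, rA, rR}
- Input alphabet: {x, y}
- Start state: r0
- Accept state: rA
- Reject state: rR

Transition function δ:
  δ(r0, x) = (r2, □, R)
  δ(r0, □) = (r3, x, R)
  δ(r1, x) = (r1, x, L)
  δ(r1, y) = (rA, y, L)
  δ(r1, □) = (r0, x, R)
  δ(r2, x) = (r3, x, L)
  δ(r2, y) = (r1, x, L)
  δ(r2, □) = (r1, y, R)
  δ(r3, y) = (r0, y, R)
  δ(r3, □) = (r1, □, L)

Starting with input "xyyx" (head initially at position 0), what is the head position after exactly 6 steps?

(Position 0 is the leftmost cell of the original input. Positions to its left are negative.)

Execution trace (head position shown):
Step 0: [r0]xyyx  (head at position 0)
Step 1: move right → □[r2]yyx  (head at position 1)
Step 2: move left → [r1]□xyx  (head at position 0)
Step 3: move right → x[r0]xyx  (head at position 1)
Step 4: move right → x□[r2]yx  (head at position 2)
Step 5: move left → x[r1]□xx  (head at position 1)
Step 6: move right → xx[r0]xx  (head at position 2)

After 6 steps, the head is at position 2.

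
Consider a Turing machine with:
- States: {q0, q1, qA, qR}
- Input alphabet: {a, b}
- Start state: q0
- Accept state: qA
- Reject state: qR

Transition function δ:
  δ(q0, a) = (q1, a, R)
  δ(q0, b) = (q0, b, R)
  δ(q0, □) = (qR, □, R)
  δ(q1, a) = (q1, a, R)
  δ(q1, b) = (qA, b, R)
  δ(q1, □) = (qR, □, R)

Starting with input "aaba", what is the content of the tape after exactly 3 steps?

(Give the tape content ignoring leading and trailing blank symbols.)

Execution trace:
Initial: [q0]aaba
Step 1: δ(q0, a) = (q1, a, R) → a[q1]aba
Step 2: δ(q1, a) = (q1, a, R) → aa[q1]ba
Step 3: δ(q1, b) = (qA, b, R) → aab[qA]a

The machine reaches the accept state qA and halts.

After 3 steps, the tape (ignoring leading/trailing blanks) is: aaba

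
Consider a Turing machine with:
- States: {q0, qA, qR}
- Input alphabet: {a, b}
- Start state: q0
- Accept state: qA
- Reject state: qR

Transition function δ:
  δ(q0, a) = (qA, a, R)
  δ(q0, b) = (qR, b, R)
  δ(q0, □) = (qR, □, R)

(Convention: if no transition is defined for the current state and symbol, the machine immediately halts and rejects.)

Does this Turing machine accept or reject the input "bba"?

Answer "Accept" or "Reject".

Execution trace:
Initial: [q0]bba
Step 1: δ(q0, b) = (qR, b, R) → b[qR]ba

The machine reaches the reject state qR and halts.

Answer: Reject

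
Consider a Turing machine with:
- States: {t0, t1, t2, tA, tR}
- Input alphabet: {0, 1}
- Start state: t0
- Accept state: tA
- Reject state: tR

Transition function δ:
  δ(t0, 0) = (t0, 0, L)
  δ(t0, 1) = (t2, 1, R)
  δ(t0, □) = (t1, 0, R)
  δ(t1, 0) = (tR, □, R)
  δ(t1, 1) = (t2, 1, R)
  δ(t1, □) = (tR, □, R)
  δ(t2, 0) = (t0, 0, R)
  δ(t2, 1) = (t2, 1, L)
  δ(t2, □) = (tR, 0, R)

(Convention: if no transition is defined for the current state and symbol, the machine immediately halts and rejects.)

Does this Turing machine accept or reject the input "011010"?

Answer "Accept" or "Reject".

Execution trace:
Initial: [t0]011010
Step 1: δ(t0, 0) = (t0, 0, L) → [t0]□011010
Step 2: δ(t0, □) = (t1, 0, R) → 0[t1]011010
Step 3: δ(t1, 0) = (tR, □, R) → 0□[tR]11010

The machine reaches the reject state tR and halts.

Answer: Reject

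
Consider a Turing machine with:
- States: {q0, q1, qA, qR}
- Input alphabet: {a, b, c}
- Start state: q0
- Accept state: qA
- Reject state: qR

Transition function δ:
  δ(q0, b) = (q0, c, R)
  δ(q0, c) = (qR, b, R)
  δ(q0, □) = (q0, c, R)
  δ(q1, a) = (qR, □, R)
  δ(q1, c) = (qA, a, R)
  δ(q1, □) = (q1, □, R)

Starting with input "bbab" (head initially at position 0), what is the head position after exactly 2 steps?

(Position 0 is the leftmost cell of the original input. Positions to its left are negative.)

Execution trace (head position shown):
Step 0: [q0]bbab  (head at position 0)
Step 1: move right → c[q0]bab  (head at position 1)
Step 2: move right → cc[q0]ab  (head at position 2)

After 2 steps, the head is at position 2.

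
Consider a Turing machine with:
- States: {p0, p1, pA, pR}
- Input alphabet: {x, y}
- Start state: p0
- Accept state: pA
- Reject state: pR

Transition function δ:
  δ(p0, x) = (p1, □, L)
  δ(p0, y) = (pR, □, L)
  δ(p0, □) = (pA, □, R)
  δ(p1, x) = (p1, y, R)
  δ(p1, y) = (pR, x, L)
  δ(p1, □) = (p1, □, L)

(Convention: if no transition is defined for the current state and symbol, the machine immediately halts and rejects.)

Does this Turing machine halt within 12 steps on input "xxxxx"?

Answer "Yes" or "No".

Execution trace:
Initial: [p0]xxxxx
Step 1: δ(p0, x) = (p1, □, L) → [p1]□□xxxx
Step 2: δ(p1, □) = (p1, □, L) → [p1]□□□xxxx
Step 3: δ(p1, □) = (p1, □, L) → [p1]□□□□xxxx
Step 4: δ(p1, □) = (p1, □, L) → [p1]□□□□□xxxx
Step 5: δ(p1, □) = (p1, □, L) → [p1]□□□□□□xxxx
Step 6: δ(p1, □) = (p1, □, L) → [p1]□□□□□□□xxxx
Step 7: δ(p1, □) = (p1, □, L) → [p1]□□□□□□□□xxxx
Step 8: δ(p1, □) = (p1, □, L) → [p1]□□□□□□□□□xxxx
Step 9: δ(p1, □) = (p1, □, L) → [p1]□□□□□□□□□□xxxx
Step 10: δ(p1, □) = (p1, □, L) → [p1]□□□□□□□□□□□xxxx
Step 11: δ(p1, □) = (p1, □, L) → [p1]□□□□□□□□□□□□xxxx
Step 12: δ(p1, □) = (p1, □, L) → [p1]□□□□□□□□□□□□□xxxx

The machine has not reached a halting state after 12 steps.
The machine did not halt within the 12-step bound.

Answer: No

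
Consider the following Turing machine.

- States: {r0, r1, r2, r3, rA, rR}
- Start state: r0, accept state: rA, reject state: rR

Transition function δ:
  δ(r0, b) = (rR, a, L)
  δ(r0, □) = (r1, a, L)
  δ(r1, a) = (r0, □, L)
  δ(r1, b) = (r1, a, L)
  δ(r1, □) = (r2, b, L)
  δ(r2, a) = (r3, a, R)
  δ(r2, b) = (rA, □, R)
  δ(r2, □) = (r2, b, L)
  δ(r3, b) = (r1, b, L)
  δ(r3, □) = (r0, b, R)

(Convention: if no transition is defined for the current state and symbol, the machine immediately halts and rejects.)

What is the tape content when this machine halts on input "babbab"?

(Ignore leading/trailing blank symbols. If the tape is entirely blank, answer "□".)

Execution trace:
Initial: [r0]babbab
Step 1: δ(r0, b) = (rR, a, L) → [rR]□aabbab

The machine reaches the reject state rR and halts.

Final tape (ignoring leading/trailing blanks): aabbab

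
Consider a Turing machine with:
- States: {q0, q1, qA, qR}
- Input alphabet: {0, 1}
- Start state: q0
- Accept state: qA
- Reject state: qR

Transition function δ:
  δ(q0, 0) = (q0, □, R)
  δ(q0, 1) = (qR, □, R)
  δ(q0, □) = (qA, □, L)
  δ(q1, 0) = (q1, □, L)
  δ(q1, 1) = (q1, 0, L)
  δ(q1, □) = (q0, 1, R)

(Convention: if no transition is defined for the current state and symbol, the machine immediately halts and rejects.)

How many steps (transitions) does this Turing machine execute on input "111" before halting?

Execution trace:
Initial: [q0]111
Step 1: δ(q0, 1) = (qR, □, R) → □[qR]11

The machine reaches the reject state qR and halts.

The machine executed 1 step before halting.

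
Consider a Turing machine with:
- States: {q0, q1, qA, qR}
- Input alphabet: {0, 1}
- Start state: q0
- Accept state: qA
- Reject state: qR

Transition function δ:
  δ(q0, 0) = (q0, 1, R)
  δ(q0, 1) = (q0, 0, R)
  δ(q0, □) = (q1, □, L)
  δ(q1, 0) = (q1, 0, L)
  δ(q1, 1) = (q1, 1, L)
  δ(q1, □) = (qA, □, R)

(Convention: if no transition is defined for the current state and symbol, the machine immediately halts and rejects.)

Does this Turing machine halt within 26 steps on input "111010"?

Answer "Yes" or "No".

Execution trace:
Initial: [q0]111010
Step 1: δ(q0, 1) = (q0, 0, R) → 0[q0]11010
Step 2: δ(q0, 1) = (q0, 0, R) → 00[q0]1010
Step 3: δ(q0, 1) = (q0, 0, R) → 000[q0]010
Step 4: δ(q0, 0) = (q0, 1, R) → 0001[q0]10
Step 5: δ(q0, 1) = (q0, 0, R) → 00010[q0]0
Step 6: δ(q0, 0) = (q0, 1, R) → 000101[q0]□
Step 7: δ(q0, □) = (q1, □, L) → 00010[q1]1□
Step 8: δ(q1, 1) = (q1, 1, L) → 0001[q1]01□
Step 9: δ(q1, 0) = (q1, 0, L) → 000[q1]101□
Step 10: δ(q1, 1) = (q1, 1, L) → 00[q1]0101□
Step 11: δ(q1, 0) = (q1, 0, L) → 0[q1]00101□
Step 12: δ(q1, 0) = (q1, 0, L) → [q1]000101□
Step 13: δ(q1, 0) = (q1, 0, L) → [q1]□000101□
Step 14: δ(q1, □) = (qA, □, R) → □[qA]000101□

The machine reaches the accept state qA and halts.
The machine halted after 14 steps (within the 26-step bound).

Answer: Yes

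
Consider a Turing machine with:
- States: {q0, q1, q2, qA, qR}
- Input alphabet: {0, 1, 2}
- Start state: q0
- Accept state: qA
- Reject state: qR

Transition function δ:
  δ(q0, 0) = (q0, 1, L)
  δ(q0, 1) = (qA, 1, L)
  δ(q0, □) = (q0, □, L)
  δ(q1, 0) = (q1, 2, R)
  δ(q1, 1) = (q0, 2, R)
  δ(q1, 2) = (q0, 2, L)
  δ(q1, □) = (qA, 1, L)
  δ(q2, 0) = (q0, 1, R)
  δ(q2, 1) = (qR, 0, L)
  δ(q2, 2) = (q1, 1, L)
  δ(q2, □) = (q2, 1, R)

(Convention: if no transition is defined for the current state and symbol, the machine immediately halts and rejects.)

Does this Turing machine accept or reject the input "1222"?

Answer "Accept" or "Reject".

Execution trace:
Initial: [q0]1222
Step 1: δ(q0, 1) = (qA, 1, L) → [qA]□1222

The machine reaches the accept state qA and halts.

Answer: Accept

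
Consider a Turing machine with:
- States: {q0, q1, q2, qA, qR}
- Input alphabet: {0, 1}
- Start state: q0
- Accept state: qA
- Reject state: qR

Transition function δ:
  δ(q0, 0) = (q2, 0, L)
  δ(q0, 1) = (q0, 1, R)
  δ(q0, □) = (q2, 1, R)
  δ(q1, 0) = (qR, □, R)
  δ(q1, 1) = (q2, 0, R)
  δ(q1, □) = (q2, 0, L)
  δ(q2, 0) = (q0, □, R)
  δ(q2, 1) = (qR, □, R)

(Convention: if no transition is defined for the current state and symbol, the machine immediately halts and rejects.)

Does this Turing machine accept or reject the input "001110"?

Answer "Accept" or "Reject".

Execution trace:
Initial: [q0]001110
Step 1: δ(q0, 0) = (q2, 0, L) → [q2]□001110

No transition is defined for δ(q2, □). By convention the machine halts and rejects.

Answer: Reject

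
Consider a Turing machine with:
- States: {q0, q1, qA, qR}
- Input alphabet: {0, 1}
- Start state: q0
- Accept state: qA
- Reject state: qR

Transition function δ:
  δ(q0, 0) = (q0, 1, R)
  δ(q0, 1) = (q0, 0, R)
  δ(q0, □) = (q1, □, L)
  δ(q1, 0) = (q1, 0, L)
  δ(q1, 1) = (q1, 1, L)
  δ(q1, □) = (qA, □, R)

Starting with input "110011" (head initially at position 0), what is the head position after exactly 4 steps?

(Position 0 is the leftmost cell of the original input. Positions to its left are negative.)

Execution trace (head position shown):
Step 0: [q0]110011  (head at position 0)
Step 1: move right → 0[q0]10011  (head at position 1)
Step 2: move right → 00[q0]0011  (head at position 2)
Step 3: move right → 001[q0]011  (head at position 3)
Step 4: move right → 0011[q0]11  (head at position 4)

After 4 steps, the head is at position 4.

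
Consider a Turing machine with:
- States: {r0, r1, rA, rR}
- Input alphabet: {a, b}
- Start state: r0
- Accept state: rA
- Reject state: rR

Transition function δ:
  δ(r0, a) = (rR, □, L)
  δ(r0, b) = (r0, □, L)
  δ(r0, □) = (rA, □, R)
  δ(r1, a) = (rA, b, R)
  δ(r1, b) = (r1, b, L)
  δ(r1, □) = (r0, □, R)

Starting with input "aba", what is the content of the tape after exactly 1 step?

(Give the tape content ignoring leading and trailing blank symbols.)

Execution trace:
Initial: [r0]aba
Step 1: δ(r0, a) = (rR, □, L) → [rR]□□ba

The machine reaches the reject state rR and halts.

After 1 step, the tape (ignoring leading/trailing blanks) is: ba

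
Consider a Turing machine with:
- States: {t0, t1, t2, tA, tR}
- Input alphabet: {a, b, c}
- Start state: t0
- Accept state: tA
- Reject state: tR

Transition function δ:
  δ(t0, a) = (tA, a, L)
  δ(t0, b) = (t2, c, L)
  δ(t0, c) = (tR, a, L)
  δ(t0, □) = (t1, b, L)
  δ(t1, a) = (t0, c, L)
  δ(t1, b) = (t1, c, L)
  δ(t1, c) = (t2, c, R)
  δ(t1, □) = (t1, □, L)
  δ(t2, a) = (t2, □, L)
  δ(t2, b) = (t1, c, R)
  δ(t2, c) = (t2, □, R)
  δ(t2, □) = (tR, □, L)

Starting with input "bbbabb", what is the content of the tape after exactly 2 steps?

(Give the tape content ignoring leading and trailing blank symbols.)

Execution trace:
Initial: [t0]bbbabb
Step 1: δ(t0, b) = (t2, c, L) → [t2]□cbbabb
Step 2: δ(t2, □) = (tR, □, L) → [tR]□□cbbabb

The machine reaches the reject state tR and halts.

After 2 steps, the tape (ignoring leading/trailing blanks) is: cbbabb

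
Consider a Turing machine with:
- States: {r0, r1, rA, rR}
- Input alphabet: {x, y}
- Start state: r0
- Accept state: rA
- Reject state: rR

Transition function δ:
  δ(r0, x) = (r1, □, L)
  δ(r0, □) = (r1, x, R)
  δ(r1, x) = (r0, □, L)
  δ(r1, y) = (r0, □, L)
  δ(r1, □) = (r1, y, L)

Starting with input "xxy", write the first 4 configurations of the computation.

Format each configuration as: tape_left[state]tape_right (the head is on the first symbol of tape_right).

Transitions applied:
Step 1: δ(r0, x) = (r1, □, L)
Step 2: δ(r1, □) = (r1, y, L)
Step 3: δ(r1, □) = (r1, y, L)

The first 4 configurations are:
[r0]xxy ⊢ [r1]□□xy ⊢ [r1]□y□xy ⊢ [r1]□yy□xy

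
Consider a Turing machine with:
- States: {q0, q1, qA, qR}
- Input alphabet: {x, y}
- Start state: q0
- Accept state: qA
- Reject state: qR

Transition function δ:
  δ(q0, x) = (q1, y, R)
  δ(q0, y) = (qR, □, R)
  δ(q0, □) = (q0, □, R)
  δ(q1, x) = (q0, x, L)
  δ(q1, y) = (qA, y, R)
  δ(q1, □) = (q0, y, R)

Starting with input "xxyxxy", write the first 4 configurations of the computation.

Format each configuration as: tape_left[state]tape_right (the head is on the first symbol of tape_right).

Transitions applied:
Step 1: δ(q0, x) = (q1, y, R)
Step 2: δ(q1, x) = (q0, x, L)
Step 3: δ(q0, y) = (qR, □, R)

The first 4 configurations are:
[q0]xxyxxy ⊢ y[q1]xyxxy ⊢ [q0]yxyxxy ⊢ □[qR]xyxxy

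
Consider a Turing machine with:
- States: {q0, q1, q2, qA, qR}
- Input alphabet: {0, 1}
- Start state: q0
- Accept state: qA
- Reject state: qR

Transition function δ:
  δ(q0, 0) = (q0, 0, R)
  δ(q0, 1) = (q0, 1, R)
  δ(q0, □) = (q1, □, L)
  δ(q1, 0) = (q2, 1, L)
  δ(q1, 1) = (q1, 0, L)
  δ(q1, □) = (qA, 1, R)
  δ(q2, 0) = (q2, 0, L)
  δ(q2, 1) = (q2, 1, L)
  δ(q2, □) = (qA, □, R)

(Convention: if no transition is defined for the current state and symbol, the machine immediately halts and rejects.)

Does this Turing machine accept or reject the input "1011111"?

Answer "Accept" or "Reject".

Execution trace:
Initial: [q0]1011111
Step 1: δ(q0, 1) = (q0, 1, R) → 1[q0]011111
Step 2: δ(q0, 0) = (q0, 0, R) → 10[q0]11111
Step 3: δ(q0, 1) = (q0, 1, R) → 101[q0]1111
Step 4: δ(q0, 1) = (q0, 1, R) → 1011[q0]111
Step 5: δ(q0, 1) = (q0, 1, R) → 10111[q0]11
Step 6: δ(q0, 1) = (q0, 1, R) → 101111[q0]1
Step 7: δ(q0, 1) = (q0, 1, R) → 1011111[q0]□
Step 8: δ(q0, □) = (q1, □, L) → 101111[q1]1□
Step 9: δ(q1, 1) = (q1, 0, L) → 10111[q1]10□
Step 10: δ(q1, 1) = (q1, 0, L) → 1011[q1]100□
Step 11: δ(q1, 1) = (q1, 0, L) → 101[q1]1000□
Step 12: δ(q1, 1) = (q1, 0, L) → 10[q1]10000□
Step 13: δ(q1, 1) = (q1, 0, L) → 1[q1]000000□
Step 14: δ(q1, 0) = (q2, 1, L) → [q2]1100000□
Step 15: δ(q2, 1) = (q2, 1, L) → [q2]□1100000□
Step 16: δ(q2, □) = (qA, □, R) → □[qA]1100000□

The machine reaches the accept state qA and halts.

Answer: Accept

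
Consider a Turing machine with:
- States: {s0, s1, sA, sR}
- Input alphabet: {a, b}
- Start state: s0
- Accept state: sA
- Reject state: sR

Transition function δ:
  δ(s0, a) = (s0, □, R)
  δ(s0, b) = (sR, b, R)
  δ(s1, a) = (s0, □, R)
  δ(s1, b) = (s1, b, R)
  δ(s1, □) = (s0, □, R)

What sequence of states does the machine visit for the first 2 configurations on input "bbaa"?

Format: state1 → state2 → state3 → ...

Execution trace:
Initial: [s0]bbaa
Step 1: δ(s0, b) = (sR, b, R) → b[sR]baa

The machine reaches the reject state sR and halts.

State sequence: s0 → sR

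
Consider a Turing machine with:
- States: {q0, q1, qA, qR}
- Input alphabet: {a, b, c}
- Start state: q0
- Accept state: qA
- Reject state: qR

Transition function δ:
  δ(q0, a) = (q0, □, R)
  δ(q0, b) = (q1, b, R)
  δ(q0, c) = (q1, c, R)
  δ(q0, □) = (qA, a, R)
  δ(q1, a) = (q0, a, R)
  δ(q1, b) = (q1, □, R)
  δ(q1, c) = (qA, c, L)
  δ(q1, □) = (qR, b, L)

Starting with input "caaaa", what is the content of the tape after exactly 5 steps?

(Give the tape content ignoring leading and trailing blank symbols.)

Execution trace:
Initial: [q0]caaaa
Step 1: δ(q0, c) = (q1, c, R) → c[q1]aaaa
Step 2: δ(q1, a) = (q0, a, R) → ca[q0]aaa
Step 3: δ(q0, a) = (q0, □, R) → ca□[q0]aa
Step 4: δ(q0, a) = (q0, □, R) → ca□□[q0]a
Step 5: δ(q0, a) = (q0, □, R) → ca□□□[q0]□

After 5 steps, the tape (ignoring leading/trailing blanks) is: ca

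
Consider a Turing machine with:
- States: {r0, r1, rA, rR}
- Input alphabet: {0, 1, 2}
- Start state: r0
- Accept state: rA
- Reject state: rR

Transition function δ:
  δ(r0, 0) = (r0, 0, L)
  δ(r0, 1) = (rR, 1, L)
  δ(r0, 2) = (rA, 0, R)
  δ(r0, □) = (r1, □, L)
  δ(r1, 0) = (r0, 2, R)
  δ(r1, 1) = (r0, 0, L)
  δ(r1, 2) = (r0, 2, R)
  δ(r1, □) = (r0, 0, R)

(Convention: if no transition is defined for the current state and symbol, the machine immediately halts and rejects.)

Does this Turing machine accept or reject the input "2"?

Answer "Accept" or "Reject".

Execution trace:
Initial: [r0]2
Step 1: δ(r0, 2) = (rA, 0, R) → 0[rA]□

The machine reaches the accept state rA and halts.

Answer: Accept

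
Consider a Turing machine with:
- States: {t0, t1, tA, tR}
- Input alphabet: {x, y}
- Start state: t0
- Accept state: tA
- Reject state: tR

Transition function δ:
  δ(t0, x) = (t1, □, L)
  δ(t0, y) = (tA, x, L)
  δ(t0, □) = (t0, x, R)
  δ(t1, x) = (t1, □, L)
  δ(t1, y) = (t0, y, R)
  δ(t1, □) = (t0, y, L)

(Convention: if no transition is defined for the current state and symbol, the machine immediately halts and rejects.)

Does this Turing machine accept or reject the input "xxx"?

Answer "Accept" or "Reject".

Execution trace:
Initial: [t0]xxx
Step 1: δ(t0, x) = (t1, □, L) → [t1]□□xx
Step 2: δ(t1, □) = (t0, y, L) → [t0]□y□xx
Step 3: δ(t0, □) = (t0, x, R) → x[t0]y□xx
Step 4: δ(t0, y) = (tA, x, L) → [tA]xx□xx

The machine reaches the accept state tA and halts.

Answer: Accept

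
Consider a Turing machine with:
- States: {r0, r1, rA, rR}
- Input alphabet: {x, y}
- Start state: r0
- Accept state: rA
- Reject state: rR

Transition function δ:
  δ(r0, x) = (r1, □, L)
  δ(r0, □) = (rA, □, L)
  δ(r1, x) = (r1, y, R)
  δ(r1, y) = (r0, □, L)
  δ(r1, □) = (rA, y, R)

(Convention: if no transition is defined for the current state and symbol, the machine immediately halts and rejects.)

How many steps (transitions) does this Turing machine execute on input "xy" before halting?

Execution trace:
Initial: [r0]xy
Step 1: δ(r0, x) = (r1, □, L) → [r1]□□y
Step 2: δ(r1, □) = (rA, y, R) → y[rA]□y

The machine reaches the accept state rA and halts.

The machine executed 2 steps before halting.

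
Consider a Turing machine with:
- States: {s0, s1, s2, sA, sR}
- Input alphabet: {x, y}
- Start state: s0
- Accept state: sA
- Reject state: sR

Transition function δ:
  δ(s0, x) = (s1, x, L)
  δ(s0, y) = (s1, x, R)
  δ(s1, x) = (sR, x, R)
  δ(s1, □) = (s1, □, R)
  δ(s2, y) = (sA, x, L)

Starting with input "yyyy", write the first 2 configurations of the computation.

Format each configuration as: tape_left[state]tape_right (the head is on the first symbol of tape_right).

Transitions applied:
Step 1: δ(s0, y) = (s1, x, R)

The first 2 configurations are:
[s0]yyyy ⊢ x[s1]yyy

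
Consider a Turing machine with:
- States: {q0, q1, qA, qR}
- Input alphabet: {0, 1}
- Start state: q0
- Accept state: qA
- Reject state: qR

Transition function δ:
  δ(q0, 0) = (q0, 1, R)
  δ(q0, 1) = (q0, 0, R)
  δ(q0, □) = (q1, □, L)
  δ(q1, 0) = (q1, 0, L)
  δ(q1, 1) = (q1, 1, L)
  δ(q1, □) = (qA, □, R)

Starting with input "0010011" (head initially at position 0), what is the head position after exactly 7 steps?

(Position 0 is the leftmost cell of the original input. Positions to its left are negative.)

Execution trace (head position shown):
Step 0: [q0]0010011  (head at position 0)
Step 1: move right → 1[q0]010011  (head at position 1)
Step 2: move right → 11[q0]10011  (head at position 2)
Step 3: move right → 110[q0]0011  (head at position 3)
Step 4: move right → 1101[q0]011  (head at position 4)
Step 5: move right → 11011[q0]11  (head at position 5)
Step 6: move right → 110110[q0]1  (head at position 6)
Step 7: move right → 1101100[q0]□  (head at position 7)

After 7 steps, the head is at position 7.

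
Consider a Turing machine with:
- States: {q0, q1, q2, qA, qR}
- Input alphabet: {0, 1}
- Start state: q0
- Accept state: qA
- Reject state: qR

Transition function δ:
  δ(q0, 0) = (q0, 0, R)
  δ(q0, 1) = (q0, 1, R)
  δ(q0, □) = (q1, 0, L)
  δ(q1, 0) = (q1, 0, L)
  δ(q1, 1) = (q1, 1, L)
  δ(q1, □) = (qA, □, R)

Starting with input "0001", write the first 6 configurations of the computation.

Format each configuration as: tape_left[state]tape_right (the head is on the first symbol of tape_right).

Transitions applied:
Step 1: δ(q0, 0) = (q0, 0, R)
Step 2: δ(q0, 0) = (q0, 0, R)
Step 3: δ(q0, 0) = (q0, 0, R)
Step 4: δ(q0, 1) = (q0, 1, R)
Step 5: δ(q0, □) = (q1, 0, L)

The first 6 configurations are:
[q0]0001 ⊢ 0[q0]001 ⊢ 00[q0]01 ⊢ 000[q0]1 ⊢ 0001[q0]□ ⊢ 000[q1]10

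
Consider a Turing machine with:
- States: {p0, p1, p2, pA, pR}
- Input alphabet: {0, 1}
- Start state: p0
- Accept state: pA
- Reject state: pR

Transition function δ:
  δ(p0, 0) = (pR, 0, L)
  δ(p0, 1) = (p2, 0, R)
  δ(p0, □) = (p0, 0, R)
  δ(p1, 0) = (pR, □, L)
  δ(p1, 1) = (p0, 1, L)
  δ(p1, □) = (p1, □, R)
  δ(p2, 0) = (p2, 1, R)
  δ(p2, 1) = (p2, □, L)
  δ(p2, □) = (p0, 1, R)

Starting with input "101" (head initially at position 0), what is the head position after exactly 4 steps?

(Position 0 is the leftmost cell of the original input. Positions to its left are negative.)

Execution trace (head position shown):
Step 0: [p0]101  (head at position 0)
Step 1: move right → 0[p2]01  (head at position 1)
Step 2: move right → 01[p2]1  (head at position 2)
Step 3: move left → 0[p2]1□  (head at position 1)
Step 4: move left → [p2]0□□  (head at position 0)

After 4 steps, the head is at position 0.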